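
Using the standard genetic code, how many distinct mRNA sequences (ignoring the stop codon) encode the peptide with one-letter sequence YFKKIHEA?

Tyr: 2 codons.
Phe: 2 codons.
Lys: 2 codons.
Lys: 2 codons.
Ile: 3 codons.
His: 2 codons.
Glu: 2 codons.
Ala: 4 codons.
2 × 2 × 2 × 2 × 3 × 2 × 2 × 4 = 768.

768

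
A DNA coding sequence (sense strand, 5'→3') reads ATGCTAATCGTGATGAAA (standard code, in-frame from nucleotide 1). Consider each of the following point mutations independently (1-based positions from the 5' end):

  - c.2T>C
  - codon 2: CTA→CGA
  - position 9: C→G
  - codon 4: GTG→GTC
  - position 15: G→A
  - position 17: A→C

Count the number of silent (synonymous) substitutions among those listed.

1

Codon 1: ATG (Met) → ACG (Thr) — missense.
Codon 2: CTA (Leu) → CGA (Arg) — missense.
Codon 3: ATC (Ile) → ATG (Met) — missense.
Codon 4: GTG (Val) → GTC (Val) — synonymous.
Codon 5: ATG (Met) → ATA (Ile) — missense.
Codon 6: AAA (Lys) → ACA (Thr) — missense.
Synonymous: 1 of 6.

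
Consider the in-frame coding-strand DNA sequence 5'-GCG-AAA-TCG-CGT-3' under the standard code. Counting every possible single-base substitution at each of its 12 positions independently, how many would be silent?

Codon 1 (GCG, Ala): 3 synonymous substitutions.
Codon 2 (AAA, Lys): 1 synonymous substitution.
Codon 3 (TCG, Ser): 3 synonymous substitutions.
Codon 4 (CGT, Arg): 3 synonymous substitutions.
Total: 3 + 1 + 3 + 3 = 10.

10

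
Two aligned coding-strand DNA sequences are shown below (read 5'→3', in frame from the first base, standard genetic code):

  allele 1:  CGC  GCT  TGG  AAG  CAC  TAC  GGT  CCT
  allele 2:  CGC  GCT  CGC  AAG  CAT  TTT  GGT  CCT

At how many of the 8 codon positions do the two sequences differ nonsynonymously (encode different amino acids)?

Codon 1: CGC Arg / CGC Arg — identical.
Codon 2: GCT Ala / GCT Ala — identical.
Codon 3: TGG Trp / CGC Arg — nonsynonymous.
Codon 4: AAG Lys / AAG Lys — identical.
Codon 5: CAC His / CAT His — synonymous.
Codon 6: TAC Tyr / TTT Phe — nonsynonymous.
Codon 7: GGT Gly / GGT Gly — identical.
Codon 8: CCT Pro / CCT Pro — identical.
Nonsynonymous differences: 2.

2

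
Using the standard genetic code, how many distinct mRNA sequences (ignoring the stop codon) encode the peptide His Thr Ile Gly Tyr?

His: 2 codons.
Thr: 4 codons.
Ile: 3 codons.
Gly: 4 codons.
Tyr: 2 codons.
2 × 4 × 3 × 4 × 2 = 192.

192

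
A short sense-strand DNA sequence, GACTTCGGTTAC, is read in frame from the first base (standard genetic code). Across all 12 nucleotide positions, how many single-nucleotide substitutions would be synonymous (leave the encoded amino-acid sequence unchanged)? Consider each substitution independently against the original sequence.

Codon 1 (GAC, Asp): 1 synonymous substitution.
Codon 2 (TTC, Phe): 1 synonymous substitution.
Codon 3 (GGT, Gly): 3 synonymous substitutions.
Codon 4 (TAC, Tyr): 1 synonymous substitution.
Total: 1 + 1 + 3 + 1 = 6.

6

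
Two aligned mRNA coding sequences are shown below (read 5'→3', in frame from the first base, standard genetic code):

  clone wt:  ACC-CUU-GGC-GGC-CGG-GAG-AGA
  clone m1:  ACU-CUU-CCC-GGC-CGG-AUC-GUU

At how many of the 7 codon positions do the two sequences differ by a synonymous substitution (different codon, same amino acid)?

Codon 1: ACC Thr / ACU Thr — synonymous.
Codon 2: CUU Leu / CUU Leu — identical.
Codon 3: GGC Gly / CCC Pro — nonsynonymous.
Codon 4: GGC Gly / GGC Gly — identical.
Codon 5: CGG Arg / CGG Arg — identical.
Codon 6: GAG Glu / AUC Ile — nonsynonymous.
Codon 7: AGA Arg / GUU Val — nonsynonymous.
Synonymous differences: 1.

1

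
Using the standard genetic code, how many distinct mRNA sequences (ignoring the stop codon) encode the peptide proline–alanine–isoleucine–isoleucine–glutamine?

Pro: 4 codons.
Ala: 4 codons.
Ile: 3 codons.
Ile: 3 codons.
Gln: 2 codons.
4 × 4 × 3 × 3 × 2 = 288.

288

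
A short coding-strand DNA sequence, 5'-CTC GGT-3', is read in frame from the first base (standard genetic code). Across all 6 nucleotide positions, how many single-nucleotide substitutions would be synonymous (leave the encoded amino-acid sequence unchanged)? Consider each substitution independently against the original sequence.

6

Codon 1 (CTC, Leu): 3 synonymous substitutions.
Codon 2 (GGT, Gly): 3 synonymous substitutions.
Total: 3 + 3 = 6.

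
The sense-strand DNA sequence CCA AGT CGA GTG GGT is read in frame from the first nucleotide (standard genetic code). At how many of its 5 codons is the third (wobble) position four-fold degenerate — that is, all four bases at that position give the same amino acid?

Codon 1 CCA (Pro): third position 4-fold.
Codon 2 AGT (Ser): third position 2-fold.
Codon 3 CGA (Arg): third position 4-fold.
Codon 4 GTG (Val): third position 4-fold.
Codon 5 GGT (Gly): third position 4-fold.
Four-fold degenerate third positions: 4.

4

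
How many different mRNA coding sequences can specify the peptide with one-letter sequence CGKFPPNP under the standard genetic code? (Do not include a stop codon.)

4096

Cys: 2 codons.
Gly: 4 codons.
Lys: 2 codons.
Phe: 2 codons.
Pro: 4 codons.
Pro: 4 codons.
Asn: 2 codons.
Pro: 4 codons.
2 × 4 × 2 × 2 × 4 × 4 × 2 × 4 = 4096.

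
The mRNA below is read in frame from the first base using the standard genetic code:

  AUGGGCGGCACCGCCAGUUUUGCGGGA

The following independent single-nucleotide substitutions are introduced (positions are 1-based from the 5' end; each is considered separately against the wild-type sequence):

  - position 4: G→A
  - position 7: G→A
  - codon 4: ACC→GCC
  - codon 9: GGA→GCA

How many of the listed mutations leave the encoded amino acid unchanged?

Codon 2: GGC (Gly) → AGC (Ser) — missense.
Codon 3: GGC (Gly) → AGC (Ser) — missense.
Codon 4: ACC (Thr) → GCC (Ala) — missense.
Codon 9: GGA (Gly) → GCA (Ala) — missense.
Synonymous: 0 of 4.

0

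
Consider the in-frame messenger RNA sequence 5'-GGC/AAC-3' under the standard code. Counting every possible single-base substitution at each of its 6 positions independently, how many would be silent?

4

Codon 1 (GGC, Gly): 3 synonymous substitutions.
Codon 2 (AAC, Asn): 1 synonymous substitution.
Total: 3 + 1 = 4.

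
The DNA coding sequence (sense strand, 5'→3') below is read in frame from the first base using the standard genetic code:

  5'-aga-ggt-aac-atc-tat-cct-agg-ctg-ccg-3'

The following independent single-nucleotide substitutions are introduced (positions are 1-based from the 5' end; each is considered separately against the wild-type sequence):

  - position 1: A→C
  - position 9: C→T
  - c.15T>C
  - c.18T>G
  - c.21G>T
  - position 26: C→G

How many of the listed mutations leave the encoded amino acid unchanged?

4

Codon 1: AGA (Arg) → CGA (Arg) — synonymous.
Codon 3: AAC (Asn) → AAT (Asn) — synonymous.
Codon 5: TAT (Tyr) → TAC (Tyr) — synonymous.
Codon 6: CCT (Pro) → CCG (Pro) — synonymous.
Codon 7: AGG (Arg) → AGT (Ser) — missense.
Codon 9: CCG (Pro) → CGG (Arg) — missense.
Synonymous: 4 of 6.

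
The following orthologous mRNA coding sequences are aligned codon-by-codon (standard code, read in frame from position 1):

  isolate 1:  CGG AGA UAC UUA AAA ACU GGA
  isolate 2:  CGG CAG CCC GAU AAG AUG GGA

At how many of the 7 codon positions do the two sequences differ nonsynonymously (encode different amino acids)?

Codon 1: CGG Arg / CGG Arg — identical.
Codon 2: AGA Arg / CAG Gln — nonsynonymous.
Codon 3: UAC Tyr / CCC Pro — nonsynonymous.
Codon 4: UUA Leu / GAU Asp — nonsynonymous.
Codon 5: AAA Lys / AAG Lys — synonymous.
Codon 6: ACU Thr / AUG Met — nonsynonymous.
Codon 7: GGA Gly / GGA Gly — identical.
Nonsynonymous differences: 4.

4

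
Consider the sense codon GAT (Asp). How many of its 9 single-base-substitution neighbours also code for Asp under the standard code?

1

Position 1: none → 0 synonymous.
Position 2: none → 0 synonymous.
Position 3: GAC → 1 synonymous.
Total: 0 + 0 + 1 = 1.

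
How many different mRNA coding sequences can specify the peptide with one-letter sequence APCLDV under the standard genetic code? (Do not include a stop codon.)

1536

Ala: 4 codons.
Pro: 4 codons.
Cys: 2 codons.
Leu: 6 codons.
Asp: 2 codons.
Val: 4 codons.
4 × 4 × 2 × 6 × 2 × 4 = 1536.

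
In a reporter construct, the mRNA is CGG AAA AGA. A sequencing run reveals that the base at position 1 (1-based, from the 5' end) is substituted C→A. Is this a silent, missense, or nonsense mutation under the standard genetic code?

silent

Position 1 falls in codon 1: CGG → Arg.
After the substitution the codon is AGG → Arg.
Both encode Arg, so the change is synonymous.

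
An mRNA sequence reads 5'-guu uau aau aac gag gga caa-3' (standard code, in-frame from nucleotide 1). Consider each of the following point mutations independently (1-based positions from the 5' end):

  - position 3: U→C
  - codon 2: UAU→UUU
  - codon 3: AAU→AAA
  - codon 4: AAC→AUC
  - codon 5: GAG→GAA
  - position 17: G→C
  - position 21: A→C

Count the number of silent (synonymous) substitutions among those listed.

Codon 1: GUU (Val) → GUC (Val) — synonymous.
Codon 2: UAU (Tyr) → UUU (Phe) — missense.
Codon 3: AAU (Asn) → AAA (Lys) — missense.
Codon 4: AAC (Asn) → AUC (Ile) — missense.
Codon 5: GAG (Glu) → GAA (Glu) — synonymous.
Codon 6: GGA (Gly) → GCA (Ala) — missense.
Codon 7: CAA (Gln) → CAC (His) — missense.
Synonymous: 2 of 7.

2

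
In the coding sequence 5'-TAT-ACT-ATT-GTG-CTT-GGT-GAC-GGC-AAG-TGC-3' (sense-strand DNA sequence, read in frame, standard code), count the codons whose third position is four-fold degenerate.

5

Codon 1 TAT (Tyr): third position 2-fold.
Codon 2 ACT (Thr): third position 4-fold.
Codon 3 ATT (Ile): third position 3-fold.
Codon 4 GTG (Val): third position 4-fold.
Codon 5 CTT (Leu): third position 4-fold.
Codon 6 GGT (Gly): third position 4-fold.
Codon 7 GAC (Asp): third position 2-fold.
Codon 8 GGC (Gly): third position 4-fold.
Codon 9 AAG (Lys): third position 2-fold.
Codon 10 TGC (Cys): third position 2-fold.
Four-fold degenerate third positions: 5.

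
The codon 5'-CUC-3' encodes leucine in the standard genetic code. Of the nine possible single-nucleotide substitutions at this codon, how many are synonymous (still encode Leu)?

3

Position 1: none → 0 synonymous.
Position 2: none → 0 synonymous.
Position 3: CUU, CUA, CUG → 3 synonymous.
Total: 0 + 0 + 3 = 3.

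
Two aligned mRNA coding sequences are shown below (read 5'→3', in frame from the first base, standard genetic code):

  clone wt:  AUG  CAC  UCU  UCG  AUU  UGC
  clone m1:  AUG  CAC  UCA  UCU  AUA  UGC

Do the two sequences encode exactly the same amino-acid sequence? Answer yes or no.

Codon 1: AUG Met / AUG Met — identical.
Codon 2: CAC His / CAC His — identical.
Codon 3: UCU Ser / UCA Ser — synonymous.
Codon 4: UCG Ser / UCU Ser — synonymous.
Codon 5: AUU Ile / AUA Ile — synonymous.
Codon 6: UGC Cys / UGC Cys — identical.
Nonsynonymous differences: 0 → same protein.

yes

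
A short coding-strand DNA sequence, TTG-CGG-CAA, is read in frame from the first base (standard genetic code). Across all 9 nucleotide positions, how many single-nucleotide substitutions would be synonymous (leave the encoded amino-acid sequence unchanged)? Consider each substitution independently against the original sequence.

Codon 1 (TTG, Leu): 2 synonymous substitutions.
Codon 2 (CGG, Arg): 4 synonymous substitutions.
Codon 3 (CAA, Gln): 1 synonymous substitution.
Total: 2 + 4 + 1 = 7.

7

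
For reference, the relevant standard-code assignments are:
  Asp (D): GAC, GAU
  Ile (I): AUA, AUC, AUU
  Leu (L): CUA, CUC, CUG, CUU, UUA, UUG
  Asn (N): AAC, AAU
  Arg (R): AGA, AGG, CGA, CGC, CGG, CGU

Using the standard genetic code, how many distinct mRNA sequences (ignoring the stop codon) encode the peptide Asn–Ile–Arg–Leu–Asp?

432

Asn: 2 codons.
Ile: 3 codons.
Arg: 6 codons.
Leu: 6 codons.
Asp: 2 codons.
2 × 3 × 6 × 6 × 2 = 432.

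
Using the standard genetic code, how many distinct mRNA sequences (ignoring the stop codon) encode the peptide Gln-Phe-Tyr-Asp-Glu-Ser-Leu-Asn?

Gln: 2 codons.
Phe: 2 codons.
Tyr: 2 codons.
Asp: 2 codons.
Glu: 2 codons.
Ser: 6 codons.
Leu: 6 codons.
Asn: 2 codons.
2 × 2 × 2 × 2 × 2 × 6 × 6 × 2 = 2304.

2304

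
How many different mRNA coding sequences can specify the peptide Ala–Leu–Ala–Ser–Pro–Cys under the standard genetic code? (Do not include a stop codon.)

Ala: 4 codons.
Leu: 6 codons.
Ala: 4 codons.
Ser: 6 codons.
Pro: 4 codons.
Cys: 2 codons.
4 × 6 × 4 × 6 × 4 × 2 = 4608.

4608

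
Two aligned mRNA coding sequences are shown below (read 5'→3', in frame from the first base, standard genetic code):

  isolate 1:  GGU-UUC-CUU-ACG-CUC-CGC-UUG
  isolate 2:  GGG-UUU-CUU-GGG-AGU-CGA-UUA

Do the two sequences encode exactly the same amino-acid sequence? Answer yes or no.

no

Codon 1: GGU Gly / GGG Gly — synonymous.
Codon 2: UUC Phe / UUU Phe — synonymous.
Codon 3: CUU Leu / CUU Leu — identical.
Codon 4: ACG Thr / GGG Gly — nonsynonymous.
Codon 5: CUC Leu / AGU Ser — nonsynonymous.
Codon 6: CGC Arg / CGA Arg — synonymous.
Codon 7: UUG Leu / UUA Leu — synonymous.
Nonsynonymous differences: 2 → different protein.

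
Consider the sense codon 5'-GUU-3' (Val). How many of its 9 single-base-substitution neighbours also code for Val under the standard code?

Position 1: none → 0 synonymous.
Position 2: none → 0 synonymous.
Position 3: GUC, GUA, GUG → 3 synonymous.
Total: 0 + 0 + 3 = 3.

3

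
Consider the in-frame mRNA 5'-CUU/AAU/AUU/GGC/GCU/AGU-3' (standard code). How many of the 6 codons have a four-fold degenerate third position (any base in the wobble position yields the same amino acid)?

Codon 1 CUU (Leu): third position 4-fold.
Codon 2 AAU (Asn): third position 2-fold.
Codon 3 AUU (Ile): third position 3-fold.
Codon 4 GGC (Gly): third position 4-fold.
Codon 5 GCU (Ala): third position 4-fold.
Codon 6 AGU (Ser): third position 2-fold.
Four-fold degenerate third positions: 3.

3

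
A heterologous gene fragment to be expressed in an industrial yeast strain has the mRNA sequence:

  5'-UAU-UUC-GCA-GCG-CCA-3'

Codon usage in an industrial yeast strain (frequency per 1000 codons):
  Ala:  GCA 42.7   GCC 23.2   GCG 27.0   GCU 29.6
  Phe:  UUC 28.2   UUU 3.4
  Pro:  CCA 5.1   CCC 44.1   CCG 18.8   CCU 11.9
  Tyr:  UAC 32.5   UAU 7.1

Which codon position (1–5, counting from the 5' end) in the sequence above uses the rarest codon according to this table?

Codon 1 UAU (Tyr): 7.1 per 1000.
Codon 2 UUC (Phe): 28.2 per 1000.
Codon 3 GCA (Ala): 42.7 per 1000.
Codon 4 GCG (Ala): 27.0 per 1000.
Codon 5 CCA (Pro): 5.1 per 1000.
Lowest frequency is 5.1 at codon 5.

5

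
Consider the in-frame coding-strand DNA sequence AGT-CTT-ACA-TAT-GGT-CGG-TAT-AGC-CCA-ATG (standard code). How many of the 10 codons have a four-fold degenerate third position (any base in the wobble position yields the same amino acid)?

5

Codon 1 AGT (Ser): third position 2-fold.
Codon 2 CTT (Leu): third position 4-fold.
Codon 3 ACA (Thr): third position 4-fold.
Codon 4 TAT (Tyr): third position 2-fold.
Codon 5 GGT (Gly): third position 4-fold.
Codon 6 CGG (Arg): third position 4-fold.
Codon 7 TAT (Tyr): third position 2-fold.
Codon 8 AGC (Ser): third position 2-fold.
Codon 9 CCA (Pro): third position 4-fold.
Codon 10 ATG (Met): third position 1-fold.
Four-fold degenerate third positions: 5.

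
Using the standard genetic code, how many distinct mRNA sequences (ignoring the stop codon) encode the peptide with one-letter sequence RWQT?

Arg: 6 codons.
Trp: 1 codon.
Gln: 2 codons.
Thr: 4 codons.
6 × 1 × 2 × 4 = 48.

48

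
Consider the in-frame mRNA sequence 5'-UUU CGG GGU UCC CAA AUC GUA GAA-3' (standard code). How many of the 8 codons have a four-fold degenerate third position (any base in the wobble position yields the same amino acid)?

4

Codon 1 UUU (Phe): third position 2-fold.
Codon 2 CGG (Arg): third position 4-fold.
Codon 3 GGU (Gly): third position 4-fold.
Codon 4 UCC (Ser): third position 4-fold.
Codon 5 CAA (Gln): third position 2-fold.
Codon 6 AUC (Ile): third position 3-fold.
Codon 7 GUA (Val): third position 4-fold.
Codon 8 GAA (Glu): third position 2-fold.
Four-fold degenerate third positions: 4.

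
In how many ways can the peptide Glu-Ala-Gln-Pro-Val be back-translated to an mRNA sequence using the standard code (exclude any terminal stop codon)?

256

Glu: 2 codons.
Ala: 4 codons.
Gln: 2 codons.
Pro: 4 codons.
Val: 4 codons.
2 × 4 × 2 × 4 × 4 = 256.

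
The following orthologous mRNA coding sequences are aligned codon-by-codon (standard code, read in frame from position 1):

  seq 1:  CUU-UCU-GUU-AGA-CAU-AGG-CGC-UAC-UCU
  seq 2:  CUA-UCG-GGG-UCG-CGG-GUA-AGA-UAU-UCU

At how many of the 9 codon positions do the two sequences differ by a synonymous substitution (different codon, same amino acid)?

4

Codon 1: CUU Leu / CUA Leu — synonymous.
Codon 2: UCU Ser / UCG Ser — synonymous.
Codon 3: GUU Val / GGG Gly — nonsynonymous.
Codon 4: AGA Arg / UCG Ser — nonsynonymous.
Codon 5: CAU His / CGG Arg — nonsynonymous.
Codon 6: AGG Arg / GUA Val — nonsynonymous.
Codon 7: CGC Arg / AGA Arg — synonymous.
Codon 8: UAC Tyr / UAU Tyr — synonymous.
Codon 9: UCU Ser / UCU Ser — identical.
Synonymous differences: 4.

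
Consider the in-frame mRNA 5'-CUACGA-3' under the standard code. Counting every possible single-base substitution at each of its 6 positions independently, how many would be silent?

8

Codon 1 (CUA, Leu): 4 synonymous substitutions.
Codon 2 (CGA, Arg): 4 synonymous substitutions.
Total: 4 + 4 = 8.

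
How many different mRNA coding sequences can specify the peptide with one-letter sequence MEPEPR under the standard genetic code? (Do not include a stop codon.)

Met: 1 codon.
Glu: 2 codons.
Pro: 4 codons.
Glu: 2 codons.
Pro: 4 codons.
Arg: 6 codons.
1 × 2 × 4 × 2 × 4 × 6 = 384.

384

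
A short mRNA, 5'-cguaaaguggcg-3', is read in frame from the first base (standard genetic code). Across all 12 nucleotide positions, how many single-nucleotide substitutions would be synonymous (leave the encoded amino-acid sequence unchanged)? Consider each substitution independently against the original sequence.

10

Codon 1 (CGU, Arg): 3 synonymous substitutions.
Codon 2 (AAA, Lys): 1 synonymous substitution.
Codon 3 (GUG, Val): 3 synonymous substitutions.
Codon 4 (GCG, Ala): 3 synonymous substitutions.
Total: 3 + 1 + 3 + 3 = 10.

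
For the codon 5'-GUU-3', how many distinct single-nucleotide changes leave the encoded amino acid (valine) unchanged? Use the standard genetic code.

Position 1: none → 0 synonymous.
Position 2: none → 0 synonymous.
Position 3: GUC, GUA, GUG → 3 synonymous.
Total: 0 + 0 + 3 = 3.

3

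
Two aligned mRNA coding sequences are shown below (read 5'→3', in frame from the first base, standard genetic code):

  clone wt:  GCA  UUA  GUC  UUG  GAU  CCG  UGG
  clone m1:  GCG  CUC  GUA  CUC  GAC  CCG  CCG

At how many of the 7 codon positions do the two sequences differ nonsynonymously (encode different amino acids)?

1

Codon 1: GCA Ala / GCG Ala — synonymous.
Codon 2: UUA Leu / CUC Leu — synonymous.
Codon 3: GUC Val / GUA Val — synonymous.
Codon 4: UUG Leu / CUC Leu — synonymous.
Codon 5: GAU Asp / GAC Asp — synonymous.
Codon 6: CCG Pro / CCG Pro — identical.
Codon 7: UGG Trp / CCG Pro — nonsynonymous.
Nonsynonymous differences: 1.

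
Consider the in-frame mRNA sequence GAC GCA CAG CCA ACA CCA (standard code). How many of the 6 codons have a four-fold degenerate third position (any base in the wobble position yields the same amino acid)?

4

Codon 1 GAC (Asp): third position 2-fold.
Codon 2 GCA (Ala): third position 4-fold.
Codon 3 CAG (Gln): third position 2-fold.
Codon 4 CCA (Pro): third position 4-fold.
Codon 5 ACA (Thr): third position 4-fold.
Codon 6 CCA (Pro): third position 4-fold.
Four-fold degenerate third positions: 4.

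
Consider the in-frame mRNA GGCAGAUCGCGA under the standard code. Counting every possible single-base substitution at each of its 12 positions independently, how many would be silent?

12

Codon 1 (GGC, Gly): 3 synonymous substitutions.
Codon 2 (AGA, Arg): 2 synonymous substitutions.
Codon 3 (UCG, Ser): 3 synonymous substitutions.
Codon 4 (CGA, Arg): 4 synonymous substitutions.
Total: 3 + 2 + 3 + 4 = 12.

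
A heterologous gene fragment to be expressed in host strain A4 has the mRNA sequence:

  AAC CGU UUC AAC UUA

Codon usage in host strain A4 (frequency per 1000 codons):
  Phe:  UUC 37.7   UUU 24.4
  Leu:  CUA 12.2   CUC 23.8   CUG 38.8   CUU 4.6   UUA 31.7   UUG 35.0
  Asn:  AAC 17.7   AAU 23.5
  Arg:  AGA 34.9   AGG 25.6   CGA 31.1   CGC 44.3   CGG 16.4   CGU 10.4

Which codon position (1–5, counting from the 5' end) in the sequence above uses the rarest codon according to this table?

2

Codon 1 AAC (Asn): 17.7 per 1000.
Codon 2 CGU (Arg): 10.4 per 1000.
Codon 3 UUC (Phe): 37.7 per 1000.
Codon 4 AAC (Asn): 17.7 per 1000.
Codon 5 UUA (Leu): 31.7 per 1000.
Lowest frequency is 10.4 at codon 2.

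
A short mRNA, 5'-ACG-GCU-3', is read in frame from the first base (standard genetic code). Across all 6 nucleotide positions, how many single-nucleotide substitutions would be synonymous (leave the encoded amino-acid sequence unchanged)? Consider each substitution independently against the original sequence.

6

Codon 1 (ACG, Thr): 3 synonymous substitutions.
Codon 2 (GCU, Ala): 3 synonymous substitutions.
Total: 3 + 3 = 6.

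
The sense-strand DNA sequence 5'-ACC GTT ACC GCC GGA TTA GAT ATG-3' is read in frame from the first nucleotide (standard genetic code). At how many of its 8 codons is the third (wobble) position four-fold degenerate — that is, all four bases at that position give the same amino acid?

5

Codon 1 ACC (Thr): third position 4-fold.
Codon 2 GTT (Val): third position 4-fold.
Codon 3 ACC (Thr): third position 4-fold.
Codon 4 GCC (Ala): third position 4-fold.
Codon 5 GGA (Gly): third position 4-fold.
Codon 6 TTA (Leu): third position 2-fold.
Codon 7 GAT (Asp): third position 2-fold.
Codon 8 ATG (Met): third position 1-fold.
Four-fold degenerate third positions: 5.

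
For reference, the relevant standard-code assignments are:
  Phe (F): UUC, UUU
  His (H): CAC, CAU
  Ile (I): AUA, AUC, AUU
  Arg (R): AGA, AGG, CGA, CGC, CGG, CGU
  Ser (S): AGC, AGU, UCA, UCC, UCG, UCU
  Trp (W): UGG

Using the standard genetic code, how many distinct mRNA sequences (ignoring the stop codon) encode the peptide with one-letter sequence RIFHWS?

432

Arg: 6 codons.
Ile: 3 codons.
Phe: 2 codons.
His: 2 codons.
Trp: 1 codon.
Ser: 6 codons.
6 × 3 × 2 × 2 × 1 × 6 = 432.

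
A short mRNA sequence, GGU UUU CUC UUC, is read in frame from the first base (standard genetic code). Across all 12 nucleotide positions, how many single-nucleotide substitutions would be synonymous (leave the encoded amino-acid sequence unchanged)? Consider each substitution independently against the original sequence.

Codon 1 (GGU, Gly): 3 synonymous substitutions.
Codon 2 (UUU, Phe): 1 synonymous substitution.
Codon 3 (CUC, Leu): 3 synonymous substitutions.
Codon 4 (UUC, Phe): 1 synonymous substitution.
Total: 3 + 1 + 3 + 1 = 8.

8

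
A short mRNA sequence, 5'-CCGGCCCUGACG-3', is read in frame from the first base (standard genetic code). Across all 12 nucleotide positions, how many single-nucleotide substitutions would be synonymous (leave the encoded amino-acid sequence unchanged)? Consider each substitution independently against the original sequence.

Codon 1 (CCG, Pro): 3 synonymous substitutions.
Codon 2 (GCC, Ala): 3 synonymous substitutions.
Codon 3 (CUG, Leu): 4 synonymous substitutions.
Codon 4 (ACG, Thr): 3 synonymous substitutions.
Total: 3 + 3 + 4 + 3 = 13.

13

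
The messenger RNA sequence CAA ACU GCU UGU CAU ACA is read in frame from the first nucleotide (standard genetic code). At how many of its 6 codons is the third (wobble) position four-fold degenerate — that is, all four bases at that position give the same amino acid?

Codon 1 CAA (Gln): third position 2-fold.
Codon 2 ACU (Thr): third position 4-fold.
Codon 3 GCU (Ala): third position 4-fold.
Codon 4 UGU (Cys): third position 2-fold.
Codon 5 CAU (His): third position 2-fold.
Codon 6 ACA (Thr): third position 4-fold.
Four-fold degenerate third positions: 3.

3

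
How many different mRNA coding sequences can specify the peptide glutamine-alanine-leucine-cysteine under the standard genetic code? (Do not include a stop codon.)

96

Gln: 2 codons.
Ala: 4 codons.
Leu: 6 codons.
Cys: 2 codons.
2 × 4 × 6 × 2 = 96.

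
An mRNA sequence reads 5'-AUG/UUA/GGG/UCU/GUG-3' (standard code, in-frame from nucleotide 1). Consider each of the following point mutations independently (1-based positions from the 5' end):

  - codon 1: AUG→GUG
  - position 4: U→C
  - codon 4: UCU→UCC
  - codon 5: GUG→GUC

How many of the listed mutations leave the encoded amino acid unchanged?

Codon 1: AUG (Met) → GUG (Val) — missense.
Codon 2: UUA (Leu) → CUA (Leu) — synonymous.
Codon 4: UCU (Ser) → UCC (Ser) — synonymous.
Codon 5: GUG (Val) → GUC (Val) — synonymous.
Synonymous: 3 of 4.

3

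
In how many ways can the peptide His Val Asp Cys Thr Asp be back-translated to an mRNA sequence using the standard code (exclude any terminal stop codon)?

His: 2 codons.
Val: 4 codons.
Asp: 2 codons.
Cys: 2 codons.
Thr: 4 codons.
Asp: 2 codons.
2 × 4 × 2 × 2 × 4 × 2 = 256.

256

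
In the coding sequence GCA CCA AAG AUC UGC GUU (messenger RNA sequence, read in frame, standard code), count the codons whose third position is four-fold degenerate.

Codon 1 GCA (Ala): third position 4-fold.
Codon 2 CCA (Pro): third position 4-fold.
Codon 3 AAG (Lys): third position 2-fold.
Codon 4 AUC (Ile): third position 3-fold.
Codon 5 UGC (Cys): third position 2-fold.
Codon 6 GUU (Val): third position 4-fold.
Four-fold degenerate third positions: 3.

3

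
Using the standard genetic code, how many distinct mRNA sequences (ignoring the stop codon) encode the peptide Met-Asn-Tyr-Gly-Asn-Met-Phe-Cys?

Met: 1 codon.
Asn: 2 codons.
Tyr: 2 codons.
Gly: 4 codons.
Asn: 2 codons.
Met: 1 codon.
Phe: 2 codons.
Cys: 2 codons.
1 × 2 × 2 × 4 × 2 × 1 × 2 × 2 = 128.

128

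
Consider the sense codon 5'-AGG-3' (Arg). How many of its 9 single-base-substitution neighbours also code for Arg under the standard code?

2

Position 1: CGG → 1 synonymous.
Position 2: none → 0 synonymous.
Position 3: AGA → 1 synonymous.
Total: 1 + 0 + 1 = 2.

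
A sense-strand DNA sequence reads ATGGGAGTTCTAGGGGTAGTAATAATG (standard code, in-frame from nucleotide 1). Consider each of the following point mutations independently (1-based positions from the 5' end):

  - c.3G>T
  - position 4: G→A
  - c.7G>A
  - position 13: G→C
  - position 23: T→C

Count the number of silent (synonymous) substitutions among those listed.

0

Codon 1: ATG (Met) → ATT (Ile) — missense.
Codon 2: GGA (Gly) → AGA (Arg) — missense.
Codon 3: GTT (Val) → ATT (Ile) — missense.
Codon 5: GGG (Gly) → CGG (Arg) — missense.
Codon 8: ATA (Ile) → ACA (Thr) — missense.
Synonymous: 0 of 5.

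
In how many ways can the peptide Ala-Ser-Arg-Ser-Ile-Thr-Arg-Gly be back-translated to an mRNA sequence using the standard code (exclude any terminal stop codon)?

Ala: 4 codons.
Ser: 6 codons.
Arg: 6 codons.
Ser: 6 codons.
Ile: 3 codons.
Thr: 4 codons.
Arg: 6 codons.
Gly: 4 codons.
4 × 6 × 6 × 6 × 3 × 4 × 6 × 4 = 248832.

248832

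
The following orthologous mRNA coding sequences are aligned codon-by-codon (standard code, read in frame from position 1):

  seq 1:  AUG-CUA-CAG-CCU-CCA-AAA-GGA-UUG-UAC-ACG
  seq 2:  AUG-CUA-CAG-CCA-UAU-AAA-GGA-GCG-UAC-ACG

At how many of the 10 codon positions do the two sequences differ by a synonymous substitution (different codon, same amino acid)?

1

Codon 1: AUG Met / AUG Met — identical.
Codon 2: CUA Leu / CUA Leu — identical.
Codon 3: CAG Gln / CAG Gln — identical.
Codon 4: CCU Pro / CCA Pro — synonymous.
Codon 5: CCA Pro / UAU Tyr — nonsynonymous.
Codon 6: AAA Lys / AAA Lys — identical.
Codon 7: GGA Gly / GGA Gly — identical.
Codon 8: UUG Leu / GCG Ala — nonsynonymous.
Codon 9: UAC Tyr / UAC Tyr — identical.
Codon 10: ACG Thr / ACG Thr — identical.
Synonymous differences: 1.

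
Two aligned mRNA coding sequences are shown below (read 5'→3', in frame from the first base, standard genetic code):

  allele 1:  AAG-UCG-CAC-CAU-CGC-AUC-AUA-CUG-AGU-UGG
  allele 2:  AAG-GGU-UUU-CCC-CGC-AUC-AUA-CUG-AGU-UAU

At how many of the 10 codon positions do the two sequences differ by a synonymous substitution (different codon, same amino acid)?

Codon 1: AAG Lys / AAG Lys — identical.
Codon 2: UCG Ser / GGU Gly — nonsynonymous.
Codon 3: CAC His / UUU Phe — nonsynonymous.
Codon 4: CAU His / CCC Pro — nonsynonymous.
Codon 5: CGC Arg / CGC Arg — identical.
Codon 6: AUC Ile / AUC Ile — identical.
Codon 7: AUA Ile / AUA Ile — identical.
Codon 8: CUG Leu / CUG Leu — identical.
Codon 9: AGU Ser / AGU Ser — identical.
Codon 10: UGG Trp / UAU Tyr — nonsynonymous.
Synonymous differences: 0.

0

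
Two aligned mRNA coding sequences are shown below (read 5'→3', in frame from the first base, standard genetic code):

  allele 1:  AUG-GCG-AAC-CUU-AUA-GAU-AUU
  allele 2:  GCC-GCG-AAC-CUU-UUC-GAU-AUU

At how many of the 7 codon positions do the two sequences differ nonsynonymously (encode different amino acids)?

2

Codon 1: AUG Met / GCC Ala — nonsynonymous.
Codon 2: GCG Ala / GCG Ala — identical.
Codon 3: AAC Asn / AAC Asn — identical.
Codon 4: CUU Leu / CUU Leu — identical.
Codon 5: AUA Ile / UUC Phe — nonsynonymous.
Codon 6: GAU Asp / GAU Asp — identical.
Codon 7: AUU Ile / AUU Ile — identical.
Nonsynonymous differences: 2.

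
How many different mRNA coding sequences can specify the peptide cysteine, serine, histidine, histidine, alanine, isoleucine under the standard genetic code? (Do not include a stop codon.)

Cys: 2 codons.
Ser: 6 codons.
His: 2 codons.
His: 2 codons.
Ala: 4 codons.
Ile: 3 codons.
2 × 6 × 2 × 2 × 4 × 3 = 576.

576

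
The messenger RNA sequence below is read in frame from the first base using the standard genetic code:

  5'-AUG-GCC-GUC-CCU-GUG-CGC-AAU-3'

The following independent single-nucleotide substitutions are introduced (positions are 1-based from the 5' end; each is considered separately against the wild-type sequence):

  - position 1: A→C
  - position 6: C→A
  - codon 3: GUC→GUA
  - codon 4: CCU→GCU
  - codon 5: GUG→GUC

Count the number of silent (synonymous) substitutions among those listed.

Codon 1: AUG (Met) → CUG (Leu) — missense.
Codon 2: GCC (Ala) → GCA (Ala) — synonymous.
Codon 3: GUC (Val) → GUA (Val) — synonymous.
Codon 4: CCU (Pro) → GCU (Ala) — missense.
Codon 5: GUG (Val) → GUC (Val) — synonymous.
Synonymous: 3 of 5.

3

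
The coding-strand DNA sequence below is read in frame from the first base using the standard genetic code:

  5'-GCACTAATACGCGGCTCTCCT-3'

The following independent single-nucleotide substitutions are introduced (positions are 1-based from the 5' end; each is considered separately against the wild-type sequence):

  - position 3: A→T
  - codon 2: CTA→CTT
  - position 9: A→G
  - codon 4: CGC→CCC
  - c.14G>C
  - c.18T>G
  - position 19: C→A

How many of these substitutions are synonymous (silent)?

3

Codon 1: GCA (Ala) → GCT (Ala) — synonymous.
Codon 2: CTA (Leu) → CTT (Leu) — synonymous.
Codon 3: ATA (Ile) → ATG (Met) — missense.
Codon 4: CGC (Arg) → CCC (Pro) — missense.
Codon 5: GGC (Gly) → GCC (Ala) — missense.
Codon 6: TCT (Ser) → TCG (Ser) — synonymous.
Codon 7: CCT (Pro) → ACT (Thr) — missense.
Synonymous: 3 of 7.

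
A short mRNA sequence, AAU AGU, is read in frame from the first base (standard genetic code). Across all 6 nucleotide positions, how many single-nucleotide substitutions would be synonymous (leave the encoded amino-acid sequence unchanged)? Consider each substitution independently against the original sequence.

Codon 1 (AAU, Asn): 1 synonymous substitution.
Codon 2 (AGU, Ser): 1 synonymous substitution.
Total: 1 + 1 = 2.

2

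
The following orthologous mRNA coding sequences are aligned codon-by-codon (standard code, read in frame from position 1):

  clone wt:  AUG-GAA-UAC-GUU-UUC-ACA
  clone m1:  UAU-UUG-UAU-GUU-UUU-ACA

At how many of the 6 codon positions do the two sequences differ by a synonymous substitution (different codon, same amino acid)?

Codon 1: AUG Met / UAU Tyr — nonsynonymous.
Codon 2: GAA Glu / UUG Leu — nonsynonymous.
Codon 3: UAC Tyr / UAU Tyr — synonymous.
Codon 4: GUU Val / GUU Val — identical.
Codon 5: UUC Phe / UUU Phe — synonymous.
Codon 6: ACA Thr / ACA Thr — identical.
Synonymous differences: 2.

2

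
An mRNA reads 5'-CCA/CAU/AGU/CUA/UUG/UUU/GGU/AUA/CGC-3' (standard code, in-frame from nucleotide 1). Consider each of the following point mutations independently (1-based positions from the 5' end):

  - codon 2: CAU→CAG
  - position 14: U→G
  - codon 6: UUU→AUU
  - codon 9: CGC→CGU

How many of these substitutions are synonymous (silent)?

Codon 2: CAU (His) → CAG (Gln) — missense.
Codon 5: UUG (Leu) → UGG (Trp) — missense.
Codon 6: UUU (Phe) → AUU (Ile) — missense.
Codon 9: CGC (Arg) → CGU (Arg) — synonymous.
Synonymous: 1 of 4.

1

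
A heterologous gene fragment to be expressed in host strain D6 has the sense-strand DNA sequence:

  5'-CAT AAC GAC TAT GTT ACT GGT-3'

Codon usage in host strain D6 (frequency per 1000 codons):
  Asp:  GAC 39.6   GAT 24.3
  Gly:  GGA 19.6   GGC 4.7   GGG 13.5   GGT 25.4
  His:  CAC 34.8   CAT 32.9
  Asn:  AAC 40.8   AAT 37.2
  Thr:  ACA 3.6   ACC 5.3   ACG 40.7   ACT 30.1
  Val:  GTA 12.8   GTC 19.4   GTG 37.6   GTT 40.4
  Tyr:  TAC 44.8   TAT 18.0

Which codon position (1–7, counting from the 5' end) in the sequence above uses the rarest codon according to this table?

Codon 1 CAT (His): 32.9 per 1000.
Codon 2 AAC (Asn): 40.8 per 1000.
Codon 3 GAC (Asp): 39.6 per 1000.
Codon 4 TAT (Tyr): 18.0 per 1000.
Codon 5 GTT (Val): 40.4 per 1000.
Codon 6 ACT (Thr): 30.1 per 1000.
Codon 7 GGT (Gly): 25.4 per 1000.
Lowest frequency is 18.0 at codon 4.

4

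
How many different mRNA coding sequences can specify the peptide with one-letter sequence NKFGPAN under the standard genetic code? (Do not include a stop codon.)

1024

Asn: 2 codons.
Lys: 2 codons.
Phe: 2 codons.
Gly: 4 codons.
Pro: 4 codons.
Ala: 4 codons.
Asn: 2 codons.
2 × 2 × 2 × 4 × 4 × 4 × 2 = 1024.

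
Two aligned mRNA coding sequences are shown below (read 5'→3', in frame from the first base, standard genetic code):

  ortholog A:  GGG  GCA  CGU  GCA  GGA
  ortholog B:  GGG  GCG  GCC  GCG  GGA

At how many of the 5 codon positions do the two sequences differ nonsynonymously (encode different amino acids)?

Codon 1: GGG Gly / GGG Gly — identical.
Codon 2: GCA Ala / GCG Ala — synonymous.
Codon 3: CGU Arg / GCC Ala — nonsynonymous.
Codon 4: GCA Ala / GCG Ala — synonymous.
Codon 5: GGA Gly / GGA Gly — identical.
Nonsynonymous differences: 1.

1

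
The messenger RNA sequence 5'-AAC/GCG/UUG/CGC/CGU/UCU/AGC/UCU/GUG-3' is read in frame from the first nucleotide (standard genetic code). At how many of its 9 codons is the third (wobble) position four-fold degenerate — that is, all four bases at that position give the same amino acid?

Codon 1 AAC (Asn): third position 2-fold.
Codon 2 GCG (Ala): third position 4-fold.
Codon 3 UUG (Leu): third position 2-fold.
Codon 4 CGC (Arg): third position 4-fold.
Codon 5 CGU (Arg): third position 4-fold.
Codon 6 UCU (Ser): third position 4-fold.
Codon 7 AGC (Ser): third position 2-fold.
Codon 8 UCU (Ser): third position 4-fold.
Codon 9 GUG (Val): third position 4-fold.
Four-fold degenerate third positions: 6.

6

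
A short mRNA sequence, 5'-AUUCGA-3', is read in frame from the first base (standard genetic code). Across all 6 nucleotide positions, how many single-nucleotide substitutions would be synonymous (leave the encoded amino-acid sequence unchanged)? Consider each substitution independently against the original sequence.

Codon 1 (AUU, Ile): 2 synonymous substitutions.
Codon 2 (CGA, Arg): 4 synonymous substitutions.
Total: 2 + 4 = 6.

6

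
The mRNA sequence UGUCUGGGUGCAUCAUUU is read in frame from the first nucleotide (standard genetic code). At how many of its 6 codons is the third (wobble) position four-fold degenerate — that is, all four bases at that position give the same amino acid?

Codon 1 UGU (Cys): third position 2-fold.
Codon 2 CUG (Leu): third position 4-fold.
Codon 3 GGU (Gly): third position 4-fold.
Codon 4 GCA (Ala): third position 4-fold.
Codon 5 UCA (Ser): third position 4-fold.
Codon 6 UUU (Phe): third position 2-fold.
Four-fold degenerate third positions: 4.

4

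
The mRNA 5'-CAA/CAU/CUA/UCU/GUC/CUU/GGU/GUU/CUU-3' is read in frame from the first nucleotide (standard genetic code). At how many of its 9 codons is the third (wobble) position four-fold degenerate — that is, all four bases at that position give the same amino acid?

Codon 1 CAA (Gln): third position 2-fold.
Codon 2 CAU (His): third position 2-fold.
Codon 3 CUA (Leu): third position 4-fold.
Codon 4 UCU (Ser): third position 4-fold.
Codon 5 GUC (Val): third position 4-fold.
Codon 6 CUU (Leu): third position 4-fold.
Codon 7 GGU (Gly): third position 4-fold.
Codon 8 GUU (Val): third position 4-fold.
Codon 9 CUU (Leu): third position 4-fold.
Four-fold degenerate third positions: 7.

7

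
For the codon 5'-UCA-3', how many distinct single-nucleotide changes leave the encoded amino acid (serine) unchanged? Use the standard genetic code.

Position 1: none → 0 synonymous.
Position 2: none → 0 synonymous.
Position 3: UCU, UCC, UCG → 3 synonymous.
Total: 0 + 0 + 3 = 3.

3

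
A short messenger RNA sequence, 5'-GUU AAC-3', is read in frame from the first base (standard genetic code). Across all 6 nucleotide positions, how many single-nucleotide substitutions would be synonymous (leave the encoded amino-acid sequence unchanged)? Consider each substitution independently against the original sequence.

Codon 1 (GUU, Val): 3 synonymous substitutions.
Codon 2 (AAC, Asn): 1 synonymous substitution.
Total: 3 + 1 = 4.

4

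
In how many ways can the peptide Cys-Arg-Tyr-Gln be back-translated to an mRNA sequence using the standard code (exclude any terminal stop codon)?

48

Cys: 2 codons.
Arg: 6 codons.
Tyr: 2 codons.
Gln: 2 codons.
2 × 6 × 2 × 2 = 48.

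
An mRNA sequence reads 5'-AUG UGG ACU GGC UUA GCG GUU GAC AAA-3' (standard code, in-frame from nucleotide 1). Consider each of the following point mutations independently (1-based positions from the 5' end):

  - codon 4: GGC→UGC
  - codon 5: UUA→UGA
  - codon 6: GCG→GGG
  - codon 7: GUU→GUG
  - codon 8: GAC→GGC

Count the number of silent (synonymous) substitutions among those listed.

Codon 4: GGC (Gly) → UGC (Cys) — missense.
Codon 5: UUA (Leu) → UGA (Stop) — nonsense.
Codon 6: GCG (Ala) → GGG (Gly) — missense.
Codon 7: GUU (Val) → GUG (Val) — synonymous.
Codon 8: GAC (Asp) → GGC (Gly) — missense.
Synonymous: 1 of 5.

1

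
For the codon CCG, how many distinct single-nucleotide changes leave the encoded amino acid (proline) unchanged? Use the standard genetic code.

Position 1: none → 0 synonymous.
Position 2: none → 0 synonymous.
Position 3: CCU, CCC, CCA → 3 synonymous.
Total: 0 + 0 + 3 = 3.

3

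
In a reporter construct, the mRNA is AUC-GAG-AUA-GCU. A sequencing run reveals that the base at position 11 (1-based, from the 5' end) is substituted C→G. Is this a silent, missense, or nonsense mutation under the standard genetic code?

Position 11 falls in codon 4: GCU → Ala.
After the substitution the codon is GGU → Gly.
Ala ≠ Gly, so this is a missense mutation.

missense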